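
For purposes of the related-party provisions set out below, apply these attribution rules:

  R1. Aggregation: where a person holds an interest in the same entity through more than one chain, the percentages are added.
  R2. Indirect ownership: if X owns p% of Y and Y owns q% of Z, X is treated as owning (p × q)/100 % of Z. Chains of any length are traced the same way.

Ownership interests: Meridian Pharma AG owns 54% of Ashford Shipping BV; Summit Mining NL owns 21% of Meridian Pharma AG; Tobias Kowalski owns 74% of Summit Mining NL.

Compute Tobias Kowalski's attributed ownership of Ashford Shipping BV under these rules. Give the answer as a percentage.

Chain via Summit Mining NL → Meridian Pharma AG (R2): 74% × 21% × 54% = 8.3916% of Ashford Shipping BV.

8.3916%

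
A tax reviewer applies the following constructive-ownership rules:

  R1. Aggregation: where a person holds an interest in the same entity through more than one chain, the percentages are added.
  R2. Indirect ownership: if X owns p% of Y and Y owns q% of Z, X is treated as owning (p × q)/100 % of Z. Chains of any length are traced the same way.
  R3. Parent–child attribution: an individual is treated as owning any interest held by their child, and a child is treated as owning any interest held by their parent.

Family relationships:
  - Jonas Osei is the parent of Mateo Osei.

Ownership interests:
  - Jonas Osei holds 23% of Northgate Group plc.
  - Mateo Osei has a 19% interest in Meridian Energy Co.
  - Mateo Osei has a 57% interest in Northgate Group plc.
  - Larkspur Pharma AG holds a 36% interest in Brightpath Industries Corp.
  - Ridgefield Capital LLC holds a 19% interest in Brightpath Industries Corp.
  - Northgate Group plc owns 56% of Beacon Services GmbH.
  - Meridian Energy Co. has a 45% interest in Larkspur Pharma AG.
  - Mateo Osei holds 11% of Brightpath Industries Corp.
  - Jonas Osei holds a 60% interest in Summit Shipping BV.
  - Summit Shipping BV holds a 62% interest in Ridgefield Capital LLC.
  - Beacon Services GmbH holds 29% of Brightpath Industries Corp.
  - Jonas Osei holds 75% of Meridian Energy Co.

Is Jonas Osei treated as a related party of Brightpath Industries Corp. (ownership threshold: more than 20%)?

Yes

By parent–child attribution (R3), Jonas Osei is treated as also owning Mateo Osei's interest in Meridian Energy Co, giving 75% + 19% = 94%.
By parent–child attribution (R3), Jonas Osei is treated as also owning Mateo Osei's interest in Northgate Group plc, giving 23% + 57% = 80%.
By parent–child attribution (R3), Jonas Osei is treated as owning Mateo Osei's 11% interest in Brightpath Industries Corp.
Chain via Meridian Energy Co. → Larkspur Pharma AG (R2): 94% × 45% × 36% = 15.228% of Brightpath Industries Corp.
Chain via Summit Shipping BV → Ridgefield Capital LLC (R2): 60% × 62% × 19% = 7.068% of Brightpath Industries Corp.
Chain via Northgate Group plc → Beacon Services GmbH (R2): 80% × 56% × 29% = 12.992% of Brightpath Industries Corp.
Direct interest in Brightpath Industries Corp: 11%.
Aggregating (R1): 15.228% + 7.068% + 12.992% + 11% = 46.288%.
46.288% exceeds the 20% threshold, so Jonas is a related party to Brightpath Industries Corp.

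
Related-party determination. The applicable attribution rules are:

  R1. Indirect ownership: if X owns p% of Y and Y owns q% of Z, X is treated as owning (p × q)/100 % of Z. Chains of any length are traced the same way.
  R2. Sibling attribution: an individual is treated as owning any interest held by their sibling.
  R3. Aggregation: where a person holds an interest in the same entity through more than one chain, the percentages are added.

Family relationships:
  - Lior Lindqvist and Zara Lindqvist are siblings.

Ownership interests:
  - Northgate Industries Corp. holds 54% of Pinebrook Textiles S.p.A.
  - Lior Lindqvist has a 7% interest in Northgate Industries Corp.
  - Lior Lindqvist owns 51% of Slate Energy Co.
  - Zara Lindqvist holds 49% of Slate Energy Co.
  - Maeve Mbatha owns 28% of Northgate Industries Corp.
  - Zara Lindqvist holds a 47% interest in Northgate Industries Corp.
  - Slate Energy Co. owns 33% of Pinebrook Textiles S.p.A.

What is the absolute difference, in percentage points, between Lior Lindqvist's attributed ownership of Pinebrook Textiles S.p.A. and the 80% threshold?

17.84

By sibling attribution (R2), Lior Lindqvist is treated as also owning Zara Lindqvist's interest in Northgate Industries Corp, giving 7% + 47% = 54%.
By sibling attribution (R2), Lior Lindqvist is treated as also owning Zara Lindqvist's interest in Slate Energy Co, giving 51% + 49% = 100%.
Chain via Northgate Industries Corp. (R1): 54% × 54% = 29.16% of Pinebrook Textiles S.p.A.
Chain via Slate Energy Co. (R1): 100% × 33% = 33% of Pinebrook Textiles S.p.A.
Aggregating (R3): 29.16% + 33% = 62.16%.
62.16% falls short of the 80% threshold by 17.84 percentage points.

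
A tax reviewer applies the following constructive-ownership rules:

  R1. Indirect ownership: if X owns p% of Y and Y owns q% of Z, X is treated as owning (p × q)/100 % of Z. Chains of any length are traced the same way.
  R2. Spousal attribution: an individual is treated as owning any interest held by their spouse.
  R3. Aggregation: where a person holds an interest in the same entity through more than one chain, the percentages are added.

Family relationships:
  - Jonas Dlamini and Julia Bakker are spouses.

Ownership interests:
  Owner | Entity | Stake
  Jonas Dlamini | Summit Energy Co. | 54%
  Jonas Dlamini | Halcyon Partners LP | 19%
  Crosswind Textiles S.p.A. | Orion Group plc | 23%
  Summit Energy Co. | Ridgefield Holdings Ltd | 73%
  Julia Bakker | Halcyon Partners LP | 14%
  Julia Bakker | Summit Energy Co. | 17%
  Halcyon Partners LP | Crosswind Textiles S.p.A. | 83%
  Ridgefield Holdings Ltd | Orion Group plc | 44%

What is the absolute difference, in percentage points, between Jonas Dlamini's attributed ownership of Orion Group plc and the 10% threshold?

By spousal attribution (R2), Jonas Dlamini is treated as also owning Julia Bakker's interest in Summit Energy Co, giving 54% + 17% = 71%.
By spousal attribution (R2), Jonas Dlamini is treated as also owning Julia Bakker's interest in Halcyon Partners LP, giving 19% + 14% = 33%.
Chain via Summit Energy Co. → Ridgefield Holdings Ltd (R1): 71% × 73% × 44% = 22.8052% of Orion Group plc.
Chain via Halcyon Partners LP → Crosswind Textiles S.p.A. (R1): 33% × 83% × 23% = 6.2997% of Orion Group plc.
Aggregating (R3): 22.8052% + 6.2997% = 29.1049%.
29.1049% exceeds the 10% threshold by 19.1049 percentage points.

19.1049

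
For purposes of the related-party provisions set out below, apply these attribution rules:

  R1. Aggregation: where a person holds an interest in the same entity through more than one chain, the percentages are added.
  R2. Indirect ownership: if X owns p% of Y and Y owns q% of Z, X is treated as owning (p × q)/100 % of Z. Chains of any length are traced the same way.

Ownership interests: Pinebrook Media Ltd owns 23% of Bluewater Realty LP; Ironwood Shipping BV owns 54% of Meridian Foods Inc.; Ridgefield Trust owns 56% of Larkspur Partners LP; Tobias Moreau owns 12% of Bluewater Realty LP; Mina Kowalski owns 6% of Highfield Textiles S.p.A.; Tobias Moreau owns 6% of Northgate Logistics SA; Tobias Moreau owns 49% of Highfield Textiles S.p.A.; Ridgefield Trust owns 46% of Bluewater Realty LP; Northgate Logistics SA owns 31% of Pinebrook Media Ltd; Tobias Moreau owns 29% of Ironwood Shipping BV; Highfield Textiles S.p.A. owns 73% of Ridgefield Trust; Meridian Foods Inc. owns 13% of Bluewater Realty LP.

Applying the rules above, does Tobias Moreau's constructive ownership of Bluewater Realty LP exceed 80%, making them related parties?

No

Chain via Ironwood Shipping BV → Meridian Foods Inc. (R2): 29% × 54% × 13% = 2.0358% of Bluewater Realty LP.
Chain via Highfield Textiles S.p.A. → Ridgefield Trust (R2): 49% × 73% × 46% = 16.4542% of Bluewater Realty LP.
Chain via Northgate Logistics SA → Pinebrook Media Ltd (R2): 6% × 31% × 23% = 0.4278% of Bluewater Realty LP.
Direct interest in Bluewater Realty LP: 12%.
Aggregating (R1): 2.0358% + 16.4542% + 0.4278% + 12% = 30.9178%.
30.9178% does not exceed the 80% threshold, so Tobias is not a related party to Bluewater Realty LP.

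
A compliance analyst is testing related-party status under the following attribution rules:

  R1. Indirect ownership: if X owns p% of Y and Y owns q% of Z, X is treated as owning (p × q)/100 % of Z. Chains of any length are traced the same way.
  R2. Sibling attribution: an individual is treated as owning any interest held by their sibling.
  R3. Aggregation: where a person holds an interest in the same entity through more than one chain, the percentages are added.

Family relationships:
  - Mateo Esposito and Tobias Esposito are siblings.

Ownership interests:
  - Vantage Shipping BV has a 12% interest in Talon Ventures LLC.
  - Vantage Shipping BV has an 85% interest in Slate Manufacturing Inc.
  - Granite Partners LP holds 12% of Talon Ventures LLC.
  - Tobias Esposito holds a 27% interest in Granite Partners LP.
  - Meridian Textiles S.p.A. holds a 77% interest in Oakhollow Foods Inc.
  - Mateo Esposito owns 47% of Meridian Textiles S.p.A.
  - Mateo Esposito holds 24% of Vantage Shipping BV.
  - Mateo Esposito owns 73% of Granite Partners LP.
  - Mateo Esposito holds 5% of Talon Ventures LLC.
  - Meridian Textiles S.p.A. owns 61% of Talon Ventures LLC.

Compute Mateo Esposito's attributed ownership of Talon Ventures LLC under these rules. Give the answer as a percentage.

48.55%

By sibling attribution (R2), Mateo Esposito is treated as also owning Tobias Esposito's interest in Granite Partners LP, giving 73% + 27% = 100%.
Chain via Granite Partners LP (R1): 100% × 12% = 12% of Talon Ventures LLC.
Chain via Vantage Shipping BV (R1): 24% × 12% = 2.88% of Talon Ventures LLC.
Chain via Meridian Textiles S.p.A. (R1): 47% × 61% = 28.67% of Talon Ventures LLC.
Direct interest in Talon Ventures LLC: 5%.
Aggregating (R3): 12% + 2.88% + 28.67% + 5% = 48.55%.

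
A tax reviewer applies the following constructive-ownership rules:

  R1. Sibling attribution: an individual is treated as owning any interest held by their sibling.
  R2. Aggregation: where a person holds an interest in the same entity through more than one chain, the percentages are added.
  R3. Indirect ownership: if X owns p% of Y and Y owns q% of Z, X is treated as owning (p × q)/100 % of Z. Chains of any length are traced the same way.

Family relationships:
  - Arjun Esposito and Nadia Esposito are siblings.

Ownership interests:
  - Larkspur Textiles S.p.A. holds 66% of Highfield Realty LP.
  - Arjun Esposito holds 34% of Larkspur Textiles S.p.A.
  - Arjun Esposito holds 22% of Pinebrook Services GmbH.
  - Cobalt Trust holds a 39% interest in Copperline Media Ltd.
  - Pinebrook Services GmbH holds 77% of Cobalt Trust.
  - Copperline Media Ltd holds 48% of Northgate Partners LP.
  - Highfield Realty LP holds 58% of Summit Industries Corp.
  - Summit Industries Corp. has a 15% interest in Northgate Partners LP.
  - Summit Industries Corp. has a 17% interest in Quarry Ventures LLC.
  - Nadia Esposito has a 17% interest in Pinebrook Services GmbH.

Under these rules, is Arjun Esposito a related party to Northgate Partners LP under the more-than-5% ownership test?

By sibling attribution (R1), Arjun Esposito is treated as also owning Nadia Esposito's interest in Pinebrook Services GmbH, giving 22% + 17% = 39%.
Chain via Larkspur Textiles S.p.A. → Highfield Realty LP → Summit Industries Corp. (R3): 34% × 66% × 58% × 15% = 1.95228% of Northgate Partners LP.
Chain via Pinebrook Services GmbH → Cobalt Trust → Copperline Media Ltd (R3): 39% × 77% × 39% × 48% = 5.621616% of Northgate Partners LP.
Aggregating (R2): 1.95228% + 5.621616% = 7.573896%.
7.573896% exceeds the 5% threshold, so Arjun is a related party to Northgate Partners LP.

Yes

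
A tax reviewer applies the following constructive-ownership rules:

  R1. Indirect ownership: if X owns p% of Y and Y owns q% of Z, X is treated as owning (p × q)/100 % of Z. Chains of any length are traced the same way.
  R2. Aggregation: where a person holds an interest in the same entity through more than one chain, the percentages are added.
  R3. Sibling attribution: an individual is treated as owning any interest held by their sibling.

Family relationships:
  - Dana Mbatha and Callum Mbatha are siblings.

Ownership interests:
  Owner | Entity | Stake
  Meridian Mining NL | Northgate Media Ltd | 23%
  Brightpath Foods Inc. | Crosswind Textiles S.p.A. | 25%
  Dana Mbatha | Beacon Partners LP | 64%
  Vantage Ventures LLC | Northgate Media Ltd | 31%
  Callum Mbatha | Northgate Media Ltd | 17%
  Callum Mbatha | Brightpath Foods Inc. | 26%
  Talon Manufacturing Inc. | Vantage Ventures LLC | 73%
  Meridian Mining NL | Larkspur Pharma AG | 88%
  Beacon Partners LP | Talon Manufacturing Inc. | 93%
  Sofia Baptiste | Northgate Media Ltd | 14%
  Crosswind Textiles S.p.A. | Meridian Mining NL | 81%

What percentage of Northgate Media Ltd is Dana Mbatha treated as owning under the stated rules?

31.680326%

By sibling attribution (R3), Dana Mbatha is treated as owning Callum Mbatha's 26% interest in Brightpath Foods Inc.
By sibling attribution (R3), Dana Mbatha is treated as owning Callum Mbatha's 17% interest in Northgate Media Ltd.
Chain via Beacon Partners LP → Talon Manufacturing Inc. → Vantage Ventures LLC (R1): 64% × 93% × 73% × 31% = 13.469376% of Northgate Media Ltd.
Chain via Brightpath Foods Inc. → Crosswind Textiles S.p.A. → Meridian Mining NL (R1): 26% × 25% × 81% × 23% = 1.21095% of Northgate Media Ltd.
Direct interest in Northgate Media Ltd: 17%.
Aggregating (R2): 13.469376% + 1.21095% + 17% = 31.680326%.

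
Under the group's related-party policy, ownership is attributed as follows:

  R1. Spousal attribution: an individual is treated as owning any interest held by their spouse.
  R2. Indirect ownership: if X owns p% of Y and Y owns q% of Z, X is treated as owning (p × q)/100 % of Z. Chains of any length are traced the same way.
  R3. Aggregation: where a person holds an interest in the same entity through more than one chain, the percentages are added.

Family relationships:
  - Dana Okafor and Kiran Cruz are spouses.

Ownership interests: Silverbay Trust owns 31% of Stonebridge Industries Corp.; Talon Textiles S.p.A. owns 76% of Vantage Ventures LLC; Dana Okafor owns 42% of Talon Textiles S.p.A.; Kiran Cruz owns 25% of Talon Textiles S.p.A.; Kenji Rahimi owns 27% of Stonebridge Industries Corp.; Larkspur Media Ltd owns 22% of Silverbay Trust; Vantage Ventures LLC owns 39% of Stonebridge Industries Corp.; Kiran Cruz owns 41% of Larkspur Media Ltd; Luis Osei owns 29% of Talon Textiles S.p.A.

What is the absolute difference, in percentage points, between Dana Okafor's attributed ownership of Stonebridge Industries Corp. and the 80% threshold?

57.345

By spousal attribution (R1), Dana Okafor is treated as also owning Kiran Cruz's interest in Talon Textiles S.p.A, giving 42% + 25% = 67%.
By spousal attribution (R1), Dana Okafor is treated as owning Kiran Cruz's 41% interest in Larkspur Media Ltd.
Chain via Talon Textiles S.p.A. → Vantage Ventures LLC (R2): 67% × 76% × 39% = 19.8588% of Stonebridge Industries Corp.
Chain via Larkspur Media Ltd → Silverbay Trust (R2): 41% × 22% × 31% = 2.7962% of Stonebridge Industries Corp.
Aggregating (R3): 19.8588% + 2.7962% = 22.655%.
22.655% falls short of the 80% threshold by 57.345 percentage points.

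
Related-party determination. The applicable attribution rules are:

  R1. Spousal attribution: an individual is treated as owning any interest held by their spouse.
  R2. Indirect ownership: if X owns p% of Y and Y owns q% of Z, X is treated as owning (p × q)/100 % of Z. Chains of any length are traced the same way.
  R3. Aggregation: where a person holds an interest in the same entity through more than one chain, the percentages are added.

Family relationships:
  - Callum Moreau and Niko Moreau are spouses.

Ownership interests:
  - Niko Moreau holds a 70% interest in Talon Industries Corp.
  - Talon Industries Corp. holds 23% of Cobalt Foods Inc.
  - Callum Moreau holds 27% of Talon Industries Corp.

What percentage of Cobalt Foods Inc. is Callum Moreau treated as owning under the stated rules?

By spousal attribution (R1), Callum Moreau is treated as also owning Niko Moreau's interest in Talon Industries Corp, giving 27% + 70% = 97%.
Chain via Talon Industries Corp. (R2): 97% × 23% = 22.31% of Cobalt Foods Inc.

22.31%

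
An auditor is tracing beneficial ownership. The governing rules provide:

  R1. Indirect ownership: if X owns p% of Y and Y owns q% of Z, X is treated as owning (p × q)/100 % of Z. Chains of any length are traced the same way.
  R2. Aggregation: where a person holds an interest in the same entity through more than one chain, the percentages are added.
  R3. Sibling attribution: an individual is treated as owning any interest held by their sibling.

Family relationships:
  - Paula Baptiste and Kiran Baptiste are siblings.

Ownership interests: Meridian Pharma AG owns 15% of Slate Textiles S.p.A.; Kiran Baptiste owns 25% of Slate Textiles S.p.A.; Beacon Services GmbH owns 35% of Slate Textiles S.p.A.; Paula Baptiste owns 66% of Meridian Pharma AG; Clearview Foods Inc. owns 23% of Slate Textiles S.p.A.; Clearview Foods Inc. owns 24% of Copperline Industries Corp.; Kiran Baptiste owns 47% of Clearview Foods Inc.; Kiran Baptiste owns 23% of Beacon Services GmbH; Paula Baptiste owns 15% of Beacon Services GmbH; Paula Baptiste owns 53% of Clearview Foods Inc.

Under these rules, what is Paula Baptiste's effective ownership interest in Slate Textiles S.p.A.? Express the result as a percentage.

71.2%

By sibling attribution (R3), Paula Baptiste is treated as also owning Kiran Baptiste's interest in Beacon Services GmbH, giving 15% + 23% = 38%.
By sibling attribution (R3), Paula Baptiste is treated as also owning Kiran Baptiste's interest in Clearview Foods Inc, giving 53% + 47% = 100%.
By sibling attribution (R3), Paula Baptiste is treated as owning Kiran Baptiste's 25% interest in Slate Textiles S.p.A.
Chain via Beacon Services GmbH (R1): 38% × 35% = 13.3% of Slate Textiles S.p.A.
Chain via Clearview Foods Inc. (R1): 100% × 23% = 23% of Slate Textiles S.p.A.
Chain via Meridian Pharma AG (R1): 66% × 15% = 9.9% of Slate Textiles S.p.A.
Direct interest in Slate Textiles S.p.A: 25%.
Aggregating (R2): 13.3% + 23% + 9.9% + 25% = 71.2%.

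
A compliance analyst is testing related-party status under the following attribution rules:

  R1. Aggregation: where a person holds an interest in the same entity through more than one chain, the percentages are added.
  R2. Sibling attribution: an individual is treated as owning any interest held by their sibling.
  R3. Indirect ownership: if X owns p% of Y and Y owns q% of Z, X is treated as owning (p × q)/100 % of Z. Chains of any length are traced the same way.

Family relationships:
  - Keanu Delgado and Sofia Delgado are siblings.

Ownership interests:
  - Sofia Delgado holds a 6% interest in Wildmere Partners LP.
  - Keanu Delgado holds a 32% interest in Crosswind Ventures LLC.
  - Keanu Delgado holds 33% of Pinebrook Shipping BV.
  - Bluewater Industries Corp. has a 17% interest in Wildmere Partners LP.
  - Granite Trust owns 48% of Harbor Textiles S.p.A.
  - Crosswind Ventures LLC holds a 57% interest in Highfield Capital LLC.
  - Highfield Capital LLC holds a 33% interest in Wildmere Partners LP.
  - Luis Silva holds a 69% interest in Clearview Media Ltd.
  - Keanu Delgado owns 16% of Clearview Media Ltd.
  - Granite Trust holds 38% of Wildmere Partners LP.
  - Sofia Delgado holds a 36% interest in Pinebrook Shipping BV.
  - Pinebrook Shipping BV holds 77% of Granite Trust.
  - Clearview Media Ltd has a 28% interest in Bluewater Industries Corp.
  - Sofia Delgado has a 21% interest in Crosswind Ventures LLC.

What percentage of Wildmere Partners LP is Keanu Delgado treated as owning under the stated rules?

36.9203%

By sibling attribution (R2), Keanu Delgado is treated as also owning Sofia Delgado's interest in Crosswind Ventures LLC, giving 32% + 21% = 53%.
By sibling attribution (R2), Keanu Delgado is treated as also owning Sofia Delgado's interest in Pinebrook Shipping BV, giving 33% + 36% = 69%.
By sibling attribution (R2), Keanu Delgado is treated as owning Sofia Delgado's 6% interest in Wildmere Partners LP.
Chain via Crosswind Ventures LLC → Highfield Capital LLC (R3): 53% × 57% × 33% = 9.9693% of Wildmere Partners LP.
Chain via Clearview Media Ltd → Bluewater Industries Corp. (R3): 16% × 28% × 17% = 0.7616% of Wildmere Partners LP.
Chain via Pinebrook Shipping BV → Granite Trust (R3): 69% × 77% × 38% = 20.1894% of Wildmere Partners LP.
Direct interest in Wildmere Partners LP: 6%.
Aggregating (R1): 9.9693% + 0.7616% + 20.1894% + 6% = 36.9203%.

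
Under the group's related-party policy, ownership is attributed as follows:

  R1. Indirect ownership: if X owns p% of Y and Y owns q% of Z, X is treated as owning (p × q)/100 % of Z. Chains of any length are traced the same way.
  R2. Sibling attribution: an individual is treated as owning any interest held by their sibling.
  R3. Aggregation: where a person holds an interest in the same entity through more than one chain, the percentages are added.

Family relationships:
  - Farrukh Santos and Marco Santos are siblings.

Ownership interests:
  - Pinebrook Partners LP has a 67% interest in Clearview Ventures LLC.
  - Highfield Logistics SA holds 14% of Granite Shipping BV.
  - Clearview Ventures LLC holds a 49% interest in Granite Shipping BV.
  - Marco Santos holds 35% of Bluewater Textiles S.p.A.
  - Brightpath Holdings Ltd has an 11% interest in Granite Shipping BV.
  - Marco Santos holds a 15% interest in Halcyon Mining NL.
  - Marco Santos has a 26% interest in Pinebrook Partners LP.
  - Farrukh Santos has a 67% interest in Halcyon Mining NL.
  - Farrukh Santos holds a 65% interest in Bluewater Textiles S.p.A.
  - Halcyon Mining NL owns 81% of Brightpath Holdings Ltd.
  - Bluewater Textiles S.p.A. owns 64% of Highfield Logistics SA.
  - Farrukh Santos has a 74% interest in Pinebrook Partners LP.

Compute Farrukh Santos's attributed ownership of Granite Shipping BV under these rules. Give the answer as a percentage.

49.0962%

By sibling attribution (R2), Farrukh Santos is treated as also owning Marco Santos's interest in Bluewater Textiles S.p.A, giving 65% + 35% = 100%.
By sibling attribution (R2), Farrukh Santos is treated as also owning Marco Santos's interest in Halcyon Mining NL, giving 67% + 15% = 82%.
By sibling attribution (R2), Farrukh Santos is treated as also owning Marco Santos's interest in Pinebrook Partners LP, giving 74% + 26% = 100%.
Chain via Bluewater Textiles S.p.A. → Highfield Logistics SA (R1): 100% × 64% × 14% = 8.96% of Granite Shipping BV.
Chain via Halcyon Mining NL → Brightpath Holdings Ltd (R1): 82% × 81% × 11% = 7.3062% of Granite Shipping BV.
Chain via Pinebrook Partners LP → Clearview Ventures LLC (R1): 100% × 67% × 49% = 32.83% of Granite Shipping BV.
Aggregating (R3): 8.96% + 7.3062% + 32.83% = 49.0962%.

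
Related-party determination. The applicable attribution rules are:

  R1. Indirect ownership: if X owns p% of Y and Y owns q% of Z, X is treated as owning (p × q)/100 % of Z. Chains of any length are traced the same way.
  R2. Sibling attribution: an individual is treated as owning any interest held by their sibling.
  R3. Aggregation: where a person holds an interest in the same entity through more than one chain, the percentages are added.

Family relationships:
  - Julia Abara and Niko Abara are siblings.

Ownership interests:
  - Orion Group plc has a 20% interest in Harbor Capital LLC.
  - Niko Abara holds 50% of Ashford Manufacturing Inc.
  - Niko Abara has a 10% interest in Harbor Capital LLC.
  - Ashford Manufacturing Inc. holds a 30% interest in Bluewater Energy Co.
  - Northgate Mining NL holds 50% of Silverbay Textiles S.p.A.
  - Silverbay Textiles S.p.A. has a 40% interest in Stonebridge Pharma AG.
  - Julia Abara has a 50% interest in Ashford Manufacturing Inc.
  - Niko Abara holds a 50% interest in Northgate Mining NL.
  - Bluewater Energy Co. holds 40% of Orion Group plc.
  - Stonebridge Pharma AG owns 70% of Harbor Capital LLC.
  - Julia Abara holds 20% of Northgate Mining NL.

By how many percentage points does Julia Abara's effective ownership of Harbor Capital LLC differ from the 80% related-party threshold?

57.8

By sibling attribution (R2), Julia Abara is treated as also owning Niko Abara's interest in Ashford Manufacturing Inc, giving 50% + 50% = 100%.
By sibling attribution (R2), Julia Abara is treated as also owning Niko Abara's interest in Northgate Mining NL, giving 20% + 50% = 70%.
By sibling attribution (R2), Julia Abara is treated as owning Niko Abara's 10% interest in Harbor Capital LLC.
Chain via Ashford Manufacturing Inc. → Bluewater Energy Co. → Orion Group plc (R1): 100% × 30% × 40% × 20% = 2.4% of Harbor Capital LLC.
Chain via Northgate Mining NL → Silverbay Textiles S.p.A. → Stonebridge Pharma AG (R1): 70% × 50% × 40% × 70% = 9.8% of Harbor Capital LLC.
Direct interest in Harbor Capital LLC: 10%.
Aggregating (R3): 2.4% + 9.8% + 10% = 22.2%.
22.2% falls short of the 80% threshold by 57.8 percentage points.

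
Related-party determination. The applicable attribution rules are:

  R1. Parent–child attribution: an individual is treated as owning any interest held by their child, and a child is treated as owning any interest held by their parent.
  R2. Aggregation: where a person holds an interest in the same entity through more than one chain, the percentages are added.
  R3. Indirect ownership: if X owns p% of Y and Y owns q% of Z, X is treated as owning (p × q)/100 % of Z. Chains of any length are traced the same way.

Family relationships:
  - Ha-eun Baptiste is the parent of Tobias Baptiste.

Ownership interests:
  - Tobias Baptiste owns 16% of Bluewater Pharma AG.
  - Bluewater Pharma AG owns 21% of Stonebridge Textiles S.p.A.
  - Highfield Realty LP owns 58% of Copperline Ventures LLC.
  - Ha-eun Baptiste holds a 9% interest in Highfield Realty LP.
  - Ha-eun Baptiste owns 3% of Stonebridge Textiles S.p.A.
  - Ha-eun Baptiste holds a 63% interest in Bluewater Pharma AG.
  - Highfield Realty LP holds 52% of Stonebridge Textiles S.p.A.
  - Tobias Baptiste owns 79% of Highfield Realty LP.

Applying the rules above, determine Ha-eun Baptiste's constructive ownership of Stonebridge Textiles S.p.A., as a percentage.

By parent–child attribution (R1), Ha-eun Baptiste is treated as also owning Tobias Baptiste's interest in Bluewater Pharma AG, giving 63% + 16% = 79%.
By parent–child attribution (R1), Ha-eun Baptiste is treated as also owning Tobias Baptiste's interest in Highfield Realty LP, giving 9% + 79% = 88%.
Chain via Bluewater Pharma AG (R3): 79% × 21% = 16.59% of Stonebridge Textiles S.p.A.
Chain via Highfield Realty LP (R3): 88% × 52% = 45.76% of Stonebridge Textiles S.p.A.
Direct interest in Stonebridge Textiles S.p.A: 3%.
Aggregating (R2): 16.59% + 45.76% + 3% = 65.35%.

65.35%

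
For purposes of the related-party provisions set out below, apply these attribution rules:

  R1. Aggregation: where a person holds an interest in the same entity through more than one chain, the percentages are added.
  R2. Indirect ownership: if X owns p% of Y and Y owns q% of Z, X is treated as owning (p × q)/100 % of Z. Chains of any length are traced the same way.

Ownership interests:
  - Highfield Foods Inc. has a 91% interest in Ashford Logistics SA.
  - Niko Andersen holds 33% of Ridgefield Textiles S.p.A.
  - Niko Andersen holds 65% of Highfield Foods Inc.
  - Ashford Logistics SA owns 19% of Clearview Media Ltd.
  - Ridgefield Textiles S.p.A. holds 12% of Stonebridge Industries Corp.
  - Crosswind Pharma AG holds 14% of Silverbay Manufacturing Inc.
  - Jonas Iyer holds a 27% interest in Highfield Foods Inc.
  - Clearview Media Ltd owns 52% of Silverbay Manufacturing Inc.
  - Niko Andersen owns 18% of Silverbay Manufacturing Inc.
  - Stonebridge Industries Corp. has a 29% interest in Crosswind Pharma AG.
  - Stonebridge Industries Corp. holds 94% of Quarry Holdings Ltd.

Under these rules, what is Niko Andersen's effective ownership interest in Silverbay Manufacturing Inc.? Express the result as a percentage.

24.004796%

Chain via Highfield Foods Inc. → Ashford Logistics SA → Clearview Media Ltd (R2): 65% × 91% × 19% × 52% = 5.84402% of Silverbay Manufacturing Inc.
Chain via Ridgefield Textiles S.p.A. → Stonebridge Industries Corp. → Crosswind Pharma AG (R2): 33% × 12% × 29% × 14% = 0.160776% of Silverbay Manufacturing Inc.
Direct interest in Silverbay Manufacturing Inc: 18%.
Aggregating (R1): 5.84402% + 0.160776% + 18% = 24.004796%.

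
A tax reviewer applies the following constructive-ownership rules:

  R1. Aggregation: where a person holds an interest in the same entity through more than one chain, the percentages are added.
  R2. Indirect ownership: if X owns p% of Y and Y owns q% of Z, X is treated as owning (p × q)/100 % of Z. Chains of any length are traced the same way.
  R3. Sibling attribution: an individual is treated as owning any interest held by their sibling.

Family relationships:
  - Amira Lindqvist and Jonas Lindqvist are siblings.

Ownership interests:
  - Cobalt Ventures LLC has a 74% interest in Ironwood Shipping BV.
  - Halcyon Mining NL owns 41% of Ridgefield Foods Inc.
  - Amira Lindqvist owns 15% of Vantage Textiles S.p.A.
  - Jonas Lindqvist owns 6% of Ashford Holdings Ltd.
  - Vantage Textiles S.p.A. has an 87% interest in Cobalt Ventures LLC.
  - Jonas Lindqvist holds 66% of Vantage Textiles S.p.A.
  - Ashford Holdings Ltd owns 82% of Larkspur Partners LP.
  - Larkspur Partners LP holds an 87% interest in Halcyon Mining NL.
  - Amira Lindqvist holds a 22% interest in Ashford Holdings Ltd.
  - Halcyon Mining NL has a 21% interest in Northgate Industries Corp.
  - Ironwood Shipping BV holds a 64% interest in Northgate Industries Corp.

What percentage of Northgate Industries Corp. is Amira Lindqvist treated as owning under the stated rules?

By sibling attribution (R3), Amira Lindqvist is treated as also owning Jonas Lindqvist's interest in Vantage Textiles S.p.A, giving 15% + 66% = 81%.
By sibling attribution (R3), Amira Lindqvist is treated as also owning Jonas Lindqvist's interest in Ashford Holdings Ltd, giving 22% + 6% = 28%.
Chain via Vantage Textiles S.p.A. → Cobalt Ventures LLC → Ironwood Shipping BV (R2): 81% × 87% × 74% × 64% = 33.374592% of Northgate Industries Corp.
Chain via Ashford Holdings Ltd → Larkspur Partners LP → Halcyon Mining NL (R2): 28% × 82% × 87% × 21% = 4.194792% of Northgate Industries Corp.
Aggregating (R1): 33.374592% + 4.194792% = 37.569384%.

37.569384%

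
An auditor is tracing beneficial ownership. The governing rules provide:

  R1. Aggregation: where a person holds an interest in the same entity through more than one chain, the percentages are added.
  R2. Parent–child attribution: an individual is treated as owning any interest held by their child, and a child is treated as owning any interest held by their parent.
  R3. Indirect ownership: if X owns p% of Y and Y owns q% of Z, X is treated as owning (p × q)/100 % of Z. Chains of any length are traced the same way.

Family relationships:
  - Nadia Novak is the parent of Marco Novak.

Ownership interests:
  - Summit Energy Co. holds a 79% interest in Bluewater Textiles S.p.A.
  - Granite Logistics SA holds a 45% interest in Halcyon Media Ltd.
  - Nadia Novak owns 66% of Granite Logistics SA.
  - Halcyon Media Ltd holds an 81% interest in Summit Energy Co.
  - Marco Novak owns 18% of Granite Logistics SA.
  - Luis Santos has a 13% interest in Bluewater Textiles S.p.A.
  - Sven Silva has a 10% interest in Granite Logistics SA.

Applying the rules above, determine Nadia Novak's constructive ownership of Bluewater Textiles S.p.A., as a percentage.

24.18822%

By parent–child attribution (R2), Nadia Novak is treated as also owning Marco Novak's interest in Granite Logistics SA, giving 66% + 18% = 84%.
Chain via Granite Logistics SA → Halcyon Media Ltd → Summit Energy Co. (R3): 84% × 45% × 81% × 79% = 24.18822% of Bluewater Textiles S.p.A.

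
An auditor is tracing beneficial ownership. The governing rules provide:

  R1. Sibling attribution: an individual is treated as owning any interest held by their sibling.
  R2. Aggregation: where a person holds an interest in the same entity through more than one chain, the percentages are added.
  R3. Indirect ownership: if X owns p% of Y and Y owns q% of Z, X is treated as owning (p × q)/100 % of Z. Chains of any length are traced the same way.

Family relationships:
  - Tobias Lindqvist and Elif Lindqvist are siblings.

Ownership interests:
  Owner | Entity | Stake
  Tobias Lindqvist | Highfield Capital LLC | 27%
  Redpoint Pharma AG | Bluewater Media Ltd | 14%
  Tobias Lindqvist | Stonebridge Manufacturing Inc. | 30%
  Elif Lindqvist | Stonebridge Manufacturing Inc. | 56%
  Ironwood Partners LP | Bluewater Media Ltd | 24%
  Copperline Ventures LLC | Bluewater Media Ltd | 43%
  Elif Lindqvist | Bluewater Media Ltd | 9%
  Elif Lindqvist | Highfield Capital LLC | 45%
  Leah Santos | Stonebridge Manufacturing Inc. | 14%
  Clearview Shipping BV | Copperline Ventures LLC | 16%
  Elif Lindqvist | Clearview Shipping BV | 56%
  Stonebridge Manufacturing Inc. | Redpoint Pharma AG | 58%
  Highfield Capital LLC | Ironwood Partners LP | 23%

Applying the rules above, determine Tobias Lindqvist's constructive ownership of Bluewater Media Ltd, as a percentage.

By sibling attribution (R1), Tobias Lindqvist is treated as also owning Elif Lindqvist's interest in Highfield Capital LLC, giving 27% + 45% = 72%.
By sibling attribution (R1), Tobias Lindqvist is treated as also owning Elif Lindqvist's interest in Stonebridge Manufacturing Inc, giving 30% + 56% = 86%.
By sibling attribution (R1), Tobias Lindqvist is treated as owning Elif Lindqvist's 56% interest in Clearview Shipping BV.
By sibling attribution (R1), Tobias Lindqvist is treated as owning Elif Lindqvist's 9% interest in Bluewater Media Ltd.
Chain via Highfield Capital LLC → Ironwood Partners LP (R3): 72% × 23% × 24% = 3.9744% of Bluewater Media Ltd.
Chain via Stonebridge Manufacturing Inc. → Redpoint Pharma AG (R3): 86% × 58% × 14% = 6.9832% of Bluewater Media Ltd.
Chain via Clearview Shipping BV → Copperline Ventures LLC (R3): 56% × 16% × 43% = 3.8528% of Bluewater Media Ltd.
Direct interest in Bluewater Media Ltd: 9%.
Aggregating (R2): 3.9744% + 6.9832% + 3.8528% + 9% = 23.8104%.

23.8104%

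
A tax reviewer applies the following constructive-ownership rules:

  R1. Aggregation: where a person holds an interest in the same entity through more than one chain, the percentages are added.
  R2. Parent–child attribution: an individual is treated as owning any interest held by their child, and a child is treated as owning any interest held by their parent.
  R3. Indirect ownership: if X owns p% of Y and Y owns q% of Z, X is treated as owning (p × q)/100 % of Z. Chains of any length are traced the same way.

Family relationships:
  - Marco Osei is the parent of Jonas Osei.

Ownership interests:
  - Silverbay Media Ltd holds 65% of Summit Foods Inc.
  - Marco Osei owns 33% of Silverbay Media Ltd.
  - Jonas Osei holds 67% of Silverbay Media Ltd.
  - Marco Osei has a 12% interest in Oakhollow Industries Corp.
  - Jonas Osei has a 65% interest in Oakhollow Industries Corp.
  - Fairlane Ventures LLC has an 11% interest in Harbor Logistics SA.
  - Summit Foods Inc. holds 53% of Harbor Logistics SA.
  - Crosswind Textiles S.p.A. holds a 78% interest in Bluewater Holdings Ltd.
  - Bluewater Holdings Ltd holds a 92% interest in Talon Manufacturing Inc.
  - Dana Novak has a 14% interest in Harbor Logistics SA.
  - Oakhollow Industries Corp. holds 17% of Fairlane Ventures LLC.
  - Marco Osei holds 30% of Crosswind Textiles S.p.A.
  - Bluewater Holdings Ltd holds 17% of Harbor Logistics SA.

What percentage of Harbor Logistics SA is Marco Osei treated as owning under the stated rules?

39.8679%

By parent–child attribution (R2), Marco Osei is treated as also owning Jonas Osei's interest in Oakhollow Industries Corp, giving 12% + 65% = 77%.
By parent–child attribution (R2), Marco Osei is treated as also owning Jonas Osei's interest in Silverbay Media Ltd, giving 33% + 67% = 100%.
Chain via Oakhollow Industries Corp. → Fairlane Ventures LLC (R3): 77% × 17% × 11% = 1.4399% of Harbor Logistics SA.
Chain via Silverbay Media Ltd → Summit Foods Inc. (R3): 100% × 65% × 53% = 34.45% of Harbor Logistics SA.
Chain via Crosswind Textiles S.p.A. → Bluewater Holdings Ltd (R3): 30% × 78% × 17% = 3.978% of Harbor Logistics SA.
Aggregating (R1): 1.4399% + 34.45% + 3.978% = 39.8679%.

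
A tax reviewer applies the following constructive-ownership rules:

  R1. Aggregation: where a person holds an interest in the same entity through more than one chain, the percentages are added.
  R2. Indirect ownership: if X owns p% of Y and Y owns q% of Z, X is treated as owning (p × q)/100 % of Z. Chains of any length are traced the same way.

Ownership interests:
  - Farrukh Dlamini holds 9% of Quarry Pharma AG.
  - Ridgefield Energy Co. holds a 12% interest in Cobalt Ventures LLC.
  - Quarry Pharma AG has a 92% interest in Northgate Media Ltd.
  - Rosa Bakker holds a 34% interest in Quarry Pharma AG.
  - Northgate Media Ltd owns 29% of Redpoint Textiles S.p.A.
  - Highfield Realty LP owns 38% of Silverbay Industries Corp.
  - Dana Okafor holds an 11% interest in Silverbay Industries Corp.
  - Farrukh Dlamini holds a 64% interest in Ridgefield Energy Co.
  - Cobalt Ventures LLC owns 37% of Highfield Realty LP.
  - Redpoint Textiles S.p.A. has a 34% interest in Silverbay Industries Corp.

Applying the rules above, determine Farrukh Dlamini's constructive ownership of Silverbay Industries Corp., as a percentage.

1.896216%

Chain via Quarry Pharma AG → Northgate Media Ltd → Redpoint Textiles S.p.A. (R2): 9% × 92% × 29% × 34% = 0.816408% of Silverbay Industries Corp.
Chain via Ridgefield Energy Co. → Cobalt Ventures LLC → Highfield Realty LP (R2): 64% × 12% × 37% × 38% = 1.079808% of Silverbay Industries Corp.
Aggregating (R1): 0.816408% + 1.079808% = 1.896216%.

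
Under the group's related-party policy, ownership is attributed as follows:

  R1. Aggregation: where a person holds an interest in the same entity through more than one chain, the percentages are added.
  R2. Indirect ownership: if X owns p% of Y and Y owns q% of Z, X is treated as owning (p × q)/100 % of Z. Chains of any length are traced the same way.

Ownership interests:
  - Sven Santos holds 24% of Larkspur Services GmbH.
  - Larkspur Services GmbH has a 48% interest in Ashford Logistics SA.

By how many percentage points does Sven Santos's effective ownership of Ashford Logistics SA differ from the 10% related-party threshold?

1.52

Chain via Larkspur Services GmbH (R2): 24% × 48% = 11.52% of Ashford Logistics SA.
11.52% exceeds the 10% threshold by 1.52 percentage points.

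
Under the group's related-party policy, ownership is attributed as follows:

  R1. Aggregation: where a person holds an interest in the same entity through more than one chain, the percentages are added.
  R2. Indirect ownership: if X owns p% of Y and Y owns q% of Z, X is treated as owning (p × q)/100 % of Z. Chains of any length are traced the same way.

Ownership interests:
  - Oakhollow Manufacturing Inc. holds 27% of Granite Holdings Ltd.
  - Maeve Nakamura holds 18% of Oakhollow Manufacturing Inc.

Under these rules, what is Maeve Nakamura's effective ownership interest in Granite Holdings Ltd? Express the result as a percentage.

4.86%

Chain via Oakhollow Manufacturing Inc. (R2): 18% × 27% = 4.86% of Granite Holdings Ltd.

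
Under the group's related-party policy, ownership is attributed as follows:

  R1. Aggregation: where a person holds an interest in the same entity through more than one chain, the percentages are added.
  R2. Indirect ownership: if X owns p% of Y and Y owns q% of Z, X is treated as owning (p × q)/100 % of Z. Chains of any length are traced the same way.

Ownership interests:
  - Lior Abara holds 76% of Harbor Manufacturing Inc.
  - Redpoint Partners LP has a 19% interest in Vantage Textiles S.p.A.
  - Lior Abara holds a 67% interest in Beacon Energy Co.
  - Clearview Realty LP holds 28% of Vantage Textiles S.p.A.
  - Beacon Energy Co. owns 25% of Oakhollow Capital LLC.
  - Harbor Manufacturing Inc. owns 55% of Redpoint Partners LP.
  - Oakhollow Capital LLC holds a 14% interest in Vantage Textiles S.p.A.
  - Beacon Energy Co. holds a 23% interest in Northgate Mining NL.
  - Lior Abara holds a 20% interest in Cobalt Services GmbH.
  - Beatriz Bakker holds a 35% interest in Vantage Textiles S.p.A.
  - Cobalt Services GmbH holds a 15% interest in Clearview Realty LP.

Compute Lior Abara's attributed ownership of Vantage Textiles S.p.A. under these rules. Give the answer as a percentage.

11.127%

Chain via Cobalt Services GmbH → Clearview Realty LP (R2): 20% × 15% × 28% = 0.84% of Vantage Textiles S.p.A.
Chain via Beacon Energy Co. → Oakhollow Capital LLC (R2): 67% × 25% × 14% = 2.345% of Vantage Textiles S.p.A.
Chain via Harbor Manufacturing Inc. → Redpoint Partners LP (R2): 76% × 55% × 19% = 7.942% of Vantage Textiles S.p.A.
Aggregating (R1): 0.84% + 2.345% + 7.942% = 11.127%.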